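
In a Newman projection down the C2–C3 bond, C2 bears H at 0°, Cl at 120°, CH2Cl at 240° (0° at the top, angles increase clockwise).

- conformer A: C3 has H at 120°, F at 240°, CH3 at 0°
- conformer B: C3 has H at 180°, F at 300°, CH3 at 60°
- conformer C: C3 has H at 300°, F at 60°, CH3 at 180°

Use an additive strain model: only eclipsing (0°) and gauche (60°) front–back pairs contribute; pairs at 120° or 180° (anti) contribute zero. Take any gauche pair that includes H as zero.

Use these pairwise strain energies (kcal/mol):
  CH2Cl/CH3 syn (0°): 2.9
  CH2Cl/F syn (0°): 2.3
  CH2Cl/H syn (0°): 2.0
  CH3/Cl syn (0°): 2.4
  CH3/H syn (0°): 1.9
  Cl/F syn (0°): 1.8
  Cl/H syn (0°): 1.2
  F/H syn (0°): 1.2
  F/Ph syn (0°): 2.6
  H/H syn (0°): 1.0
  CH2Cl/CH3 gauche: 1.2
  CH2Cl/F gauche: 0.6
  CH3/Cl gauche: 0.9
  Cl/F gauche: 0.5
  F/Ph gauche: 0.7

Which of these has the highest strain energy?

A

A (eclipsed): H–CH3 eclipsed, Cl–H eclipsed, CH2Cl–F eclipsed; 1.9 + 1.2 + 2.3 = 5.4 kcal/mol.
B (staggered): Cl–CH3 gauche, CH2Cl–F gauche; 0.9 + 0.6 = 1.5 kcal/mol.
C (staggered): Cl–F gauche, Cl–CH3 gauche, CH2Cl–CH3 gauche; 0.5 + 0.9 + 1.2 = 2.6 kcal/mol.
A has the highest total (5.4 kcal/mol).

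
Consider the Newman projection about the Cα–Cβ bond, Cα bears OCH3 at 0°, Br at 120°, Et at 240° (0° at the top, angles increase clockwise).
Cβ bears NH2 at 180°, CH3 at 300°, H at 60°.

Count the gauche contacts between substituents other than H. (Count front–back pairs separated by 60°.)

Non-H gauche pairs: OCH3(0°)/CH3(300°); Br(120°)/NH2(180°); Et(240°)/NH2(180°); Et(240°)/CH3(300°) — 4 interactions.

4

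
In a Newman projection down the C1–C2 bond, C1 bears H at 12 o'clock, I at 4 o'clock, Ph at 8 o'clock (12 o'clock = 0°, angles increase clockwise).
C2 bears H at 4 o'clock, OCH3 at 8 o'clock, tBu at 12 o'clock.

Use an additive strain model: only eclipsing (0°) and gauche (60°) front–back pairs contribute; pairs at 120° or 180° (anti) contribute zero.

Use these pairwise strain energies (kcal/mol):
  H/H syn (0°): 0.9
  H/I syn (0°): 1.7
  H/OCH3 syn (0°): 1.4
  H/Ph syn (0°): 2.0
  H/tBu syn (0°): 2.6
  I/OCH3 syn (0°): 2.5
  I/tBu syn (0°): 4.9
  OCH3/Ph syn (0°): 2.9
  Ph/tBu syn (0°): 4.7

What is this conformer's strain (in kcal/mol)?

7.2 kcal/mol

This conformer (eclipsed): H–tBu eclipsed, I–H eclipsed, Ph–OCH3 eclipsed; 2.6 + 1.7 + 2.9 = 7.2 kcal/mol.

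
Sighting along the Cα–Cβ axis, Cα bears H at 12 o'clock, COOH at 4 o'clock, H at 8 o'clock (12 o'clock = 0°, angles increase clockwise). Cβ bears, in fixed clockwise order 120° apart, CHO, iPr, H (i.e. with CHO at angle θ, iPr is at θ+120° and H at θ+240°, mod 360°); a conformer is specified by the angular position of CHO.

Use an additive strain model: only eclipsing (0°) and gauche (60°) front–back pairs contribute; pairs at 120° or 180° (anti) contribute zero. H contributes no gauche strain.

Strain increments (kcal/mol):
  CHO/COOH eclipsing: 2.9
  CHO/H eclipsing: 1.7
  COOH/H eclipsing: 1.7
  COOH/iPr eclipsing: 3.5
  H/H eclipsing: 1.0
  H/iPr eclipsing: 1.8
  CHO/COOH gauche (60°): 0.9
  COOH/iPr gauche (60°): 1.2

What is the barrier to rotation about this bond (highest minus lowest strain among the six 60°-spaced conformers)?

5.3 kcal/mol

CHO at 0° (eclipsed): H–CHO eclipsed, COOH–iPr eclipsed, H–H eclipsed; 1.7 + 3.5 + 1.0 = 6.2 kcal/mol.
CHO at 60° (staggered): COOH–CHO gauche, COOH–iPr gauche; 0.9 + 1.2 = 2.1 kcal/mol.
CHO at 120° (eclipsed): H–H eclipsed, COOH–CHO eclipsed, H–iPr eclipsed; 1.0 + 2.9 + 1.8 = 5.7 kcal/mol.
CHO at 180° (staggered): COOH–CHO gauche; 0.9 = 0.9 kcal/mol.
CHO at 240° (eclipsed): H–iPr eclipsed, COOH–H eclipsed, H–CHO eclipsed; 1.8 + 1.7 + 1.7 = 5.2 kcal/mol.
CHO at 300° (staggered): COOH–iPr gauche; 1.2 = 1.2 kcal/mol.
Max at 0° (6.2 kcal/mol), min at 180° (0.9 kcal/mol); barrier = 5.3 kcal/mol.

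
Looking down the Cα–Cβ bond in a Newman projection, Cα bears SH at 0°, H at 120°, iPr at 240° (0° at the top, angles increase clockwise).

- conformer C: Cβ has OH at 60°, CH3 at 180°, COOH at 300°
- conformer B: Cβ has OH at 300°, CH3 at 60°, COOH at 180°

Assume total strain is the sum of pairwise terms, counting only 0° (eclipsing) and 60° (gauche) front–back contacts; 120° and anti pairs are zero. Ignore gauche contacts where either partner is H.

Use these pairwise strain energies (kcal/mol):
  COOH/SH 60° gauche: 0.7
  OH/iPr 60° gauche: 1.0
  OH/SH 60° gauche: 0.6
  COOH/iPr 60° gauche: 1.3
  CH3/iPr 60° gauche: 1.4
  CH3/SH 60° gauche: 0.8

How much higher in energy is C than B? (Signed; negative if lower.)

+0.3 kcal/mol

C is staggered. SH at 0° is gauche with OH at 60° (0.6); SH at 0° is gauche with COOH at 300° (0.7); iPr at 240° is gauche with CH3 at 180° (1.4); iPr at 240° is gauche with COOH at 300° (1.3). Total 4.0 kcal/mol.
B is staggered. SH at 0° is gauche with OH at 300° (0.6); SH at 0° is gauche with CH3 at 60° (0.8); iPr at 240° is gauche with OH at 300° (1.0); iPr at 240° is gauche with COOH at 180° (1.3). Total 3.7 kcal/mol.
E(C) − E(B) = 4.0 − 3.7 = +0.3 kcal/mol.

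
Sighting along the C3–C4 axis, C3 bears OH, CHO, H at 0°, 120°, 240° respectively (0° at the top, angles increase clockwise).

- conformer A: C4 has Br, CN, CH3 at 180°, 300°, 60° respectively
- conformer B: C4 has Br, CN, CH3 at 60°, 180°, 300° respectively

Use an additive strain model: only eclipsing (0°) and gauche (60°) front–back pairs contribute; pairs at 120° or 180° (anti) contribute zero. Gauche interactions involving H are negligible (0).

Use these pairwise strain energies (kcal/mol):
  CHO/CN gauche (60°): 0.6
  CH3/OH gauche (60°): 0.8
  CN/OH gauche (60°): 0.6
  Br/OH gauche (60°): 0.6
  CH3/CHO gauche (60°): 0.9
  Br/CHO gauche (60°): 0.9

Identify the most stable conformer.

A (staggered): OH–CN gauche, OH–CH3 gauche, CHO–Br gauche, CHO–CH3 gauche; 0.6 + 0.8 + 0.9 + 0.9 = 3.2 kcal/mol.
B (staggered): OH–Br gauche, OH–CH3 gauche, CHO–Br gauche, CHO–CN gauche; 0.6 + 0.8 + 0.9 + 0.6 = 2.9 kcal/mol.
B has the lowest total (2.9 kcal/mol).

B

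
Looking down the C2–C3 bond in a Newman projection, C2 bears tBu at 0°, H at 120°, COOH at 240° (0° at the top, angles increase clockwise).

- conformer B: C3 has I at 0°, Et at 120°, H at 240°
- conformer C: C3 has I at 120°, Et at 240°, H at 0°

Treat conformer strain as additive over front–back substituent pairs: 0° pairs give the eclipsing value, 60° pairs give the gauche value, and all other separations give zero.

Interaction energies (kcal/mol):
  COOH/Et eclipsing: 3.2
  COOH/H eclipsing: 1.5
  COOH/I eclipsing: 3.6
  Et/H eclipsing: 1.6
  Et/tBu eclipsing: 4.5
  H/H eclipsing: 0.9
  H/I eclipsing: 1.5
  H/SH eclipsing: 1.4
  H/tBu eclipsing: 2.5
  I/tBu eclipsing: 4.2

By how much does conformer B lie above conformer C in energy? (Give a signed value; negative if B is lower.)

B (eclipsed): tBu–I eclipsed, H–Et eclipsed, COOH–H eclipsed; 4.2 + 1.6 + 1.5 = 7.3 kcal/mol.
C (eclipsed): tBu–H eclipsed, H–I eclipsed, COOH–Et eclipsed; 2.5 + 1.5 + 3.2 = 7.2 kcal/mol.
E(B) − E(C) = 7.3 − 7.2 = +0.1 kcal/mol.

+0.1 kcal/mol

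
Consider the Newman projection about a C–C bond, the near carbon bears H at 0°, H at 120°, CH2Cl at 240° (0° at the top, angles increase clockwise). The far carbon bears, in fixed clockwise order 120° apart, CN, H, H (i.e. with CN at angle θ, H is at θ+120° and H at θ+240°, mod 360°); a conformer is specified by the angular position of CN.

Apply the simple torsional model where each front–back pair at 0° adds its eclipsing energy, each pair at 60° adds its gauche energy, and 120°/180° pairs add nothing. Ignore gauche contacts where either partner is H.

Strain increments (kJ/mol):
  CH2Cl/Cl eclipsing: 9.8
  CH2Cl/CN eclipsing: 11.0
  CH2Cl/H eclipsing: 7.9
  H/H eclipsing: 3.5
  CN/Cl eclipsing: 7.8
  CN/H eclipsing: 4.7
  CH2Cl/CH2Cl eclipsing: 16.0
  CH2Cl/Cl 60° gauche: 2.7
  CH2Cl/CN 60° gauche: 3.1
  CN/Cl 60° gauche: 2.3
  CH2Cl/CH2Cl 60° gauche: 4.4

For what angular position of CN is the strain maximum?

240°

CN at 0° (eclipsed): H–CN eclipsed, H–H eclipsed, CH2Cl–H eclipsed; 4.7 + 3.5 + 7.9 = 16.1 kJ/mol.
CN at 60° (staggered): no non-H gauche contacts → 0.0 kJ/mol.
CN at 120° (eclipsed): H–H eclipsed, H–CN eclipsed, CH2Cl–H eclipsed; 3.5 + 4.7 + 7.9 = 16.1 kJ/mol.
CN at 180° (staggered): CH2Cl–CN gauche; 3.1 = 3.1 kJ/mol.
CN at 240° (eclipsed): H–H eclipsed, H–H eclipsed, CH2Cl–CN eclipsed; 3.5 + 3.5 + 11.0 = 18.0 kJ/mol.
CN at 300° (staggered): CH2Cl–CN gauche; 3.1 = 3.1 kJ/mol.
The maximum (18.0 kJ/mol) occurs with CN at 240°.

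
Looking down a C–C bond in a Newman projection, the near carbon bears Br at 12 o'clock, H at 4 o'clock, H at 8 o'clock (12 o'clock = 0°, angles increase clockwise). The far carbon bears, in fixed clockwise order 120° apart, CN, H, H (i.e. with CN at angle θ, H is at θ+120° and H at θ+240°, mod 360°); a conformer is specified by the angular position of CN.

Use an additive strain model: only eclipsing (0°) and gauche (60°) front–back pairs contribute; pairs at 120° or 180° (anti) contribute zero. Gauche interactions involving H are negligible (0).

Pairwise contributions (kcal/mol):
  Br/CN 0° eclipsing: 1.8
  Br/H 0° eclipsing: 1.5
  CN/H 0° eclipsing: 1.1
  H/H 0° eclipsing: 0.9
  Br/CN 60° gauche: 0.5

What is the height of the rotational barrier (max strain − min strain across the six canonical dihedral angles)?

CN at 0° is eclipsed. Br at 0° is eclipsed with CN at 0° (1.8); H at 120° is eclipsed with H at 120° (0.9); H at 240° is eclipsed with H at 240° (0.9). Total 3.6 kcal/mol.
CN at 60° is staggered. Br at 0° is gauche with CN at 60° (0.5). Total 0.5 kcal/mol.
CN at 120° is eclipsed. Br at 0° is eclipsed with H at 0° (1.5); H at 120° is eclipsed with CN at 120° (1.1); H at 240° is eclipsed with H at 240° (0.9). Total 3.5 kcal/mol.
CN at 180° (staggered): no non-H gauche contacts → 0.0 kcal/mol.
CN at 240° is eclipsed. Br at 0° is eclipsed with H at 0° (1.5); H at 120° is eclipsed with H at 120° (0.9); H at 240° is eclipsed with CN at 240° (1.1). Total 3.5 kcal/mol.
CN at 300° is staggered. Br at 0° is gauche with CN at 300° (0.5). Total 0.5 kcal/mol.
Max at 0° (3.6 kcal/mol), min at 180° (0.0 kcal/mol); barrier = 3.6 kcal/mol.

3.6 kcal/mol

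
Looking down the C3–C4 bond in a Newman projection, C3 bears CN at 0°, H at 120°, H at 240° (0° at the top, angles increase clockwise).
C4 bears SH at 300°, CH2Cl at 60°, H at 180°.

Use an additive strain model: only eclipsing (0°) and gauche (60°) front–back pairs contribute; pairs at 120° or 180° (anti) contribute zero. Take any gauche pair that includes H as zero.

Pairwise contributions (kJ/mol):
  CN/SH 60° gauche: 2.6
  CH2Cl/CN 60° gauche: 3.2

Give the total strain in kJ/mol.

This conformer (staggered): CN(0°)/SH(300°) gauche 2.6; CN(0°)/CH2Cl(60°) gauche 3.2 → 5.8 kJ/mol.

5.8 kJ/mol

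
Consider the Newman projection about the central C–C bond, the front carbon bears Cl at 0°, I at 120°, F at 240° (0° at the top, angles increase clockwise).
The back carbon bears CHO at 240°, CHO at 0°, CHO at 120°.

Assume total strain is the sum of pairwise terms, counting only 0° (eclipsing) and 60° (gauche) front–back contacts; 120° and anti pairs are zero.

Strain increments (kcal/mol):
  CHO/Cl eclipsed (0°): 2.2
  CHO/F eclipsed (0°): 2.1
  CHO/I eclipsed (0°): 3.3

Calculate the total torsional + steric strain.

This conformer is eclipsed. Cl at 0° is eclipsed with CHO at 0° (2.2); I at 120° is eclipsed with CHO at 120° (3.3); F at 240° is eclipsed with CHO at 240° (2.1). Total 7.6 kcal/mol.

7.6 kcal/mol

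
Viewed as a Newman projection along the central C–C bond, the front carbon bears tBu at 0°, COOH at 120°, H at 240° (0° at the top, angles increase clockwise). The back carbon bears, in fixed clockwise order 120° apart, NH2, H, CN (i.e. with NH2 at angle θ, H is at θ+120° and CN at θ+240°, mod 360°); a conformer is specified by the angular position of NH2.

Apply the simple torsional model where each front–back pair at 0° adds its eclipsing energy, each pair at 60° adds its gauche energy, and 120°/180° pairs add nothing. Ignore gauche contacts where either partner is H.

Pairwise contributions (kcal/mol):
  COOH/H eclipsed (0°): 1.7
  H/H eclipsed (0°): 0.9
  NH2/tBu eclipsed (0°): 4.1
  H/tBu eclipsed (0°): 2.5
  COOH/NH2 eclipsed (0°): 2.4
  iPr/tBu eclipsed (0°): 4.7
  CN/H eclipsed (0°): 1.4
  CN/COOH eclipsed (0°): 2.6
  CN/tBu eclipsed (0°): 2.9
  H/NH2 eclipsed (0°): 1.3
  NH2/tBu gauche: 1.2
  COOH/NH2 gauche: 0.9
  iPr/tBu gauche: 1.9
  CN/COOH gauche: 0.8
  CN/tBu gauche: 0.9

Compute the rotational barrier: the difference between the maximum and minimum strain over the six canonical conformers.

NH2 at 0° (eclipsed): tBu(0°)/NH2(0°) eclipsed 4.1; COOH(120°)/H(120°) eclipsed 1.7; H(240°)/CN(240°) eclipsed 1.4 → 7.2 kcal/mol.
NH2 at 60° (staggered): tBu(0°)/NH2(60°) gauche 1.2; tBu(0°)/CN(300°) gauche 0.9; COOH(120°)/NH2(60°) gauche 0.9 → 3.0 kcal/mol.
NH2 at 120° (eclipsed): tBu(0°)/CN(0°) eclipsed 2.9; COOH(120°)/NH2(120°) eclipsed 2.4; H(240°)/H(240°) eclipsed 0.9 → 6.2 kcal/mol.
NH2 at 180° (staggered): tBu(0°)/CN(60°) gauche 0.9; COOH(120°)/NH2(180°) gauche 0.9; COOH(120°)/CN(60°) gauche 0.8 → 2.6 kcal/mol.
NH2 at 240° (eclipsed): tBu(0°)/H(0°) eclipsed 2.5; COOH(120°)/CN(120°) eclipsed 2.6; H(240°)/NH2(240°) eclipsed 1.3 → 6.4 kcal/mol.
NH2 at 300° (staggered): tBu(0°)/NH2(300°) gauche 1.2; COOH(120°)/CN(180°) gauche 0.8 → 2.0 kcal/mol.
Max at 0° (7.2 kcal/mol), min at 300° (2.0 kcal/mol); barrier = 5.2 kcal/mol.

5.2 kcal/mol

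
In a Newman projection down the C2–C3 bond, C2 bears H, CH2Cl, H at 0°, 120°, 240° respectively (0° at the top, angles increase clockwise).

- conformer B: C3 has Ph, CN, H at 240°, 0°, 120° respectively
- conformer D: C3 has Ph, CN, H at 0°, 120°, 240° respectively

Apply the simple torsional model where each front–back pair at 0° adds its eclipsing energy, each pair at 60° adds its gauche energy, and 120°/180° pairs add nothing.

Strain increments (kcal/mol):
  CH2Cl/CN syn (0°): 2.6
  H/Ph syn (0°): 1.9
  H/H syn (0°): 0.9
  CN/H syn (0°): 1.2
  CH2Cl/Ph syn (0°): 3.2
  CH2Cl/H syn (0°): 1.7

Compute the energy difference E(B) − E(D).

B (eclipsed): H(0°)/CN(0°) eclipsed 1.2; CH2Cl(120°)/H(120°) eclipsed 1.7; H(240°)/Ph(240°) eclipsed 1.9 → 4.8 kcal/mol.
D (eclipsed): H(0°)/Ph(0°) eclipsed 1.9; CH2Cl(120°)/CN(120°) eclipsed 2.6; H(240°)/H(240°) eclipsed 0.9 → 5.4 kcal/mol.
E(B) − E(D) = 4.8 − 5.4 = -0.6 kcal/mol.

-0.6 kcal/mol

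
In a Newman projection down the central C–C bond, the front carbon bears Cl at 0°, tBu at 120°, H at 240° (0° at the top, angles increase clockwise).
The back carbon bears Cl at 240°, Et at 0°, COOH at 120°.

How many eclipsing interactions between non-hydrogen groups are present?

Non-H eclipsing pairs: Cl(0°)/Et(0°); tBu(120°)/COOH(120°) — 2 interactions.

2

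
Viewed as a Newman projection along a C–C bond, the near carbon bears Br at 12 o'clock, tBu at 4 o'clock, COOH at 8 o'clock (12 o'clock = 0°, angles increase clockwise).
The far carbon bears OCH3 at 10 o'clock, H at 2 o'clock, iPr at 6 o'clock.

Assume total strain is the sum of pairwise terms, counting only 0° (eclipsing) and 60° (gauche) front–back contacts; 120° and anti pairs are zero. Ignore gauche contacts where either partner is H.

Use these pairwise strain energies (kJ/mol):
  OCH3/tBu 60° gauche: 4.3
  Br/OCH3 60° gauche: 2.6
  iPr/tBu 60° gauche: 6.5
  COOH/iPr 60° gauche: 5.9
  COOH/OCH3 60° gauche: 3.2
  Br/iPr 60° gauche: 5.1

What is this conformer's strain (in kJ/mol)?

18.2 kJ/mol

This conformer (staggered): Br–OCH3 gauche, tBu–iPr gauche, COOH–OCH3 gauche, COOH–iPr gauche; 2.6 + 6.5 + 3.2 + 5.9 = 18.2 kJ/mol.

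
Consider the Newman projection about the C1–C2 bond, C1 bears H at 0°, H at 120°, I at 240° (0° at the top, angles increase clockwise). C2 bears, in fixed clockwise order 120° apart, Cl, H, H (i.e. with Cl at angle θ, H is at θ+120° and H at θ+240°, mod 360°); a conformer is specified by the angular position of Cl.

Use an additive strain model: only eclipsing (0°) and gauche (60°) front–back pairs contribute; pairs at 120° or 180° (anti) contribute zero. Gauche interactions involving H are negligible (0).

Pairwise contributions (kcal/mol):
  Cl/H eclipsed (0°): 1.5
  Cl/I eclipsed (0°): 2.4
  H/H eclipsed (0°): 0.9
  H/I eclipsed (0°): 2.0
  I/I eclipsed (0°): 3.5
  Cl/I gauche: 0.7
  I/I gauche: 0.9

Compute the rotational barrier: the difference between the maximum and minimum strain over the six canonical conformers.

Cl at 0° is eclipsed. H at 0° is eclipsed with Cl at 0° (1.5); H at 120° is eclipsed with H at 120° (0.9); I at 240° is eclipsed with H at 240° (2.0). Total 4.4 kcal/mol.
Cl at 60° (staggered): no non-H gauche contacts → 0.0 kcal/mol.
Cl at 120° is eclipsed. H at 0° is eclipsed with H at 0° (0.9); H at 120° is eclipsed with Cl at 120° (1.5); I at 240° is eclipsed with H at 240° (2.0). Total 4.4 kcal/mol.
Cl at 180° is staggered. I at 240° is gauche with Cl at 180° (0.7). Total 0.7 kcal/mol.
Cl at 240° is eclipsed. H at 0° is eclipsed with H at 0° (0.9); H at 120° is eclipsed with H at 120° (0.9); I at 240° is eclipsed with Cl at 240° (2.4). Total 4.2 kcal/mol.
Cl at 300° is staggered. I at 240° is gauche with Cl at 300° (0.7). Total 0.7 kcal/mol.
Max at 0° (4.4 kcal/mol), min at 60° (0.0 kcal/mol); barrier = 4.4 kcal/mol.

4.4 kcal/mol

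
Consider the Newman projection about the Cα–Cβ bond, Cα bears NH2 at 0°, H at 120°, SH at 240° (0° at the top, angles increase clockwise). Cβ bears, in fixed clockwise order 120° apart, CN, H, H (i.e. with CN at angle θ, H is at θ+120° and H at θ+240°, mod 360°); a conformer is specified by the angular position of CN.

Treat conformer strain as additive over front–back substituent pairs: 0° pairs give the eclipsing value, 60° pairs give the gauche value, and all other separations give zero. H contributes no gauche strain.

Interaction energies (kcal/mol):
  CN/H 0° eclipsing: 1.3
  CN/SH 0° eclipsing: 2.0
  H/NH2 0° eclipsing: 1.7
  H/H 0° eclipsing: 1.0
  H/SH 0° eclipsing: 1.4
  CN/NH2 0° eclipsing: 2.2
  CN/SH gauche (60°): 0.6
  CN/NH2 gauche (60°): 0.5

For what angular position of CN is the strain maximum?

CN at 0° (eclipsed): NH2–CN eclipsed, H–H eclipsed, SH–H eclipsed; 2.2 + 1.0 + 1.4 = 4.6 kcal/mol.
CN at 60° (staggered): NH2–CN gauche; 0.5 = 0.5 kcal/mol.
CN at 120° (eclipsed): NH2–H eclipsed, H–CN eclipsed, SH–H eclipsed; 1.7 + 1.3 + 1.4 = 4.4 kcal/mol.
CN at 180° (staggered): SH–CN gauche; 0.6 = 0.6 kcal/mol.
CN at 240° (eclipsed): NH2–H eclipsed, H–H eclipsed, SH–CN eclipsed; 1.7 + 1.0 + 2.0 = 4.7 kcal/mol.
CN at 300° (staggered): NH2–CN gauche, SH–CN gauche; 0.5 + 0.6 = 1.1 kcal/mol.
The maximum (4.7 kcal/mol) occurs with CN at 240°.

240°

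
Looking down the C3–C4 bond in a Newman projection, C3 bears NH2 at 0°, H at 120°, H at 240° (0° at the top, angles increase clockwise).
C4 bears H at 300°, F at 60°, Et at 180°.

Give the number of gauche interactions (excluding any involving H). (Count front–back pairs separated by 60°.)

1

Non-H gauche pairs: NH2(0°)/F(60°) — 1 interaction.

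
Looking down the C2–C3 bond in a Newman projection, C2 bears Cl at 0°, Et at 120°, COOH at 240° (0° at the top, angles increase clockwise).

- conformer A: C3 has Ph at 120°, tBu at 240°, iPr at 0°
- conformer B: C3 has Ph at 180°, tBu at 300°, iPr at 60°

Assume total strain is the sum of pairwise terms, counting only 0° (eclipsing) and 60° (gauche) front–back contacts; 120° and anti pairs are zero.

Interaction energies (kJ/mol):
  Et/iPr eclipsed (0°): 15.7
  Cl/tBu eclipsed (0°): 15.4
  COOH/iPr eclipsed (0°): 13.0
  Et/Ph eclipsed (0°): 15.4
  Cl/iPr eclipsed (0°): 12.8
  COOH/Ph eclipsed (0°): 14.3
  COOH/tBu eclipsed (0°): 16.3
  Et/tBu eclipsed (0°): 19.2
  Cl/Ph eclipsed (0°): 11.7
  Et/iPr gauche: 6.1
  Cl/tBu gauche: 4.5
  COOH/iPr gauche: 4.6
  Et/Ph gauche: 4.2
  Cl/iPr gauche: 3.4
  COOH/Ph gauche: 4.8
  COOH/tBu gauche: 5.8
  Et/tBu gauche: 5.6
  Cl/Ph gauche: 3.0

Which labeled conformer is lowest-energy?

A (eclipsed): Cl(0°)/iPr(0°) eclipsed 12.8; Et(120°)/Ph(120°) eclipsed 15.4; COOH(240°)/tBu(240°) eclipsed 16.3 → 44.5 kJ/mol.
B (staggered): Cl(0°)/tBu(300°) gauche 4.5; Cl(0°)/iPr(60°) gauche 3.4; Et(120°)/Ph(180°) gauche 4.2; Et(120°)/iPr(60°) gauche 6.1; COOH(240°)/Ph(180°) gauche 4.8; COOH(240°)/tBu(300°) gauche 5.8 → 28.8 kJ/mol.
B has the lowest total (28.8 kJ/mol).

B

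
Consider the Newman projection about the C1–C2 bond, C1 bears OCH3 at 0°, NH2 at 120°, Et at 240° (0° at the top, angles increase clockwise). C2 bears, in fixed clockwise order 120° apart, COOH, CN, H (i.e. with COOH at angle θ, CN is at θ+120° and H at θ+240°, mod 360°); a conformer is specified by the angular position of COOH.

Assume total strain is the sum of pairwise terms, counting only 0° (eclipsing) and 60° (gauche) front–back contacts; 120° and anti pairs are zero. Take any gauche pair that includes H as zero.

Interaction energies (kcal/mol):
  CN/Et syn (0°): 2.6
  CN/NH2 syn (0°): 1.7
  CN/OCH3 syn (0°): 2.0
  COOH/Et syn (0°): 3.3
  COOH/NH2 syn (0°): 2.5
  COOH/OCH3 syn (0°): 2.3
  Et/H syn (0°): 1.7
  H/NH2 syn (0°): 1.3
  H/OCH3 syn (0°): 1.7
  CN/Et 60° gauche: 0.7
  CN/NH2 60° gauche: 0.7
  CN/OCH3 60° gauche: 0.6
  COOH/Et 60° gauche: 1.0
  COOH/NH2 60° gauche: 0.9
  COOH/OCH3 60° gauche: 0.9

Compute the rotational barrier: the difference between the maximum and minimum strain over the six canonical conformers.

COOH at 0° (eclipsed): OCH3(0°)/COOH(0°) eclipsed 2.3; NH2(120°)/CN(120°) eclipsed 1.7; Et(240°)/H(240°) eclipsed 1.7 → 5.7 kcal/mol.
COOH at 60° (staggered): OCH3(0°)/COOH(60°) gauche 0.9; NH2(120°)/COOH(60°) gauche 0.9; NH2(120°)/CN(180°) gauche 0.7; Et(240°)/CN(180°) gauche 0.7 → 3.2 kcal/mol.
COOH at 120° (eclipsed): OCH3(0°)/H(0°) eclipsed 1.7; NH2(120°)/COOH(120°) eclipsed 2.5; Et(240°)/CN(240°) eclipsed 2.6 → 6.8 kcal/mol.
COOH at 180° (staggered): OCH3(0°)/CN(300°) gauche 0.6; NH2(120°)/COOH(180°) gauche 0.9; Et(240°)/COOH(180°) gauche 1.0; Et(240°)/CN(300°) gauche 0.7 → 3.2 kcal/mol.
COOH at 240° (eclipsed): OCH3(0°)/CN(0°) eclipsed 2.0; NH2(120°)/H(120°) eclipsed 1.3; Et(240°)/COOH(240°) eclipsed 3.3 → 6.6 kcal/mol.
COOH at 300° (staggered): OCH3(0°)/COOH(300°) gauche 0.9; OCH3(0°)/CN(60°) gauche 0.6; NH2(120°)/CN(60°) gauche 0.7; Et(240°)/COOH(300°) gauche 1.0 → 3.2 kcal/mol.
Max at 120° (6.8 kcal/mol), min at 60° (3.2 kcal/mol); barrier = 3.6 kcal/mol.

3.6 kcal/mol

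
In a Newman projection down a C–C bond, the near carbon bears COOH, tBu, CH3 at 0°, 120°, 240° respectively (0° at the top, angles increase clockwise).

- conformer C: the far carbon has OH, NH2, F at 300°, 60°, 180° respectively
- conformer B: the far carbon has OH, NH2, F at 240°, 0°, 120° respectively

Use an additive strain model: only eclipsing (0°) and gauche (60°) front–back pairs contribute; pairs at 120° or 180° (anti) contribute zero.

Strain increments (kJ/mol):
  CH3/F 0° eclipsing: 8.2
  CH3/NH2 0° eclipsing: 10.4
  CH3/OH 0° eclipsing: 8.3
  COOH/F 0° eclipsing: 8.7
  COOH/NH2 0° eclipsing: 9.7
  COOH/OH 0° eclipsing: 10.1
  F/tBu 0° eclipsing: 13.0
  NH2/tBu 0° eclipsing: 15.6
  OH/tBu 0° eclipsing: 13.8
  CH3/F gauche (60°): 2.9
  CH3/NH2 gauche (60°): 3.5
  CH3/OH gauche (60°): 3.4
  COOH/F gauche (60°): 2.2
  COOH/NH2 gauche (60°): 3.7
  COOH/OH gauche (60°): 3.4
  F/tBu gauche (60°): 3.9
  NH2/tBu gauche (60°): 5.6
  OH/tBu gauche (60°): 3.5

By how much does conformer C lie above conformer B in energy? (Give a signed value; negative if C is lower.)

-8.1 kJ/mol

C is staggered. COOH at 0° is gauche with OH at 300° (3.4); COOH at 0° is gauche with NH2 at 60° (3.7); tBu at 120° is gauche with NH2 at 60° (5.6); tBu at 120° is gauche with F at 180° (3.9); CH3 at 240° is gauche with OH at 300° (3.4); CH3 at 240° is gauche with F at 180° (2.9). Total 22.9 kJ/mol.
B is eclipsed. COOH at 0° is eclipsed with NH2 at 0° (9.7); tBu at 120° is eclipsed with F at 120° (13.0); CH3 at 240° is eclipsed with OH at 240° (8.3). Total 31.0 kJ/mol.
E(C) − E(B) = 22.9 − 31.0 = -8.1 kJ/mol.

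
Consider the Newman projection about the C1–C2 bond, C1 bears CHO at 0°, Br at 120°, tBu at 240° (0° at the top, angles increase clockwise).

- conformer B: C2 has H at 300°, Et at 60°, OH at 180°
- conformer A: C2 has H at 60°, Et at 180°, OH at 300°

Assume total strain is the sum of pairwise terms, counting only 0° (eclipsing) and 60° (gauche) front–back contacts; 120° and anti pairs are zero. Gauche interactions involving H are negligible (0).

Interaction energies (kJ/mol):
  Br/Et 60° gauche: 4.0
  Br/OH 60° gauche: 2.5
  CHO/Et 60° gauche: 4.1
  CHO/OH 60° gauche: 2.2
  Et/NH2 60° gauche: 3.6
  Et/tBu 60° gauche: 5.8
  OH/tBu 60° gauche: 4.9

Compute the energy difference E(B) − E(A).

B (staggered): CHO(0°)/Et(60°) gauche 4.1; Br(120°)/Et(60°) gauche 4.0; Br(120°)/OH(180°) gauche 2.5; tBu(240°)/OH(180°) gauche 4.9 → 15.5 kJ/mol.
A (staggered): CHO(0°)/OH(300°) gauche 2.2; Br(120°)/Et(180°) gauche 4.0; tBu(240°)/Et(180°) gauche 5.8; tBu(240°)/OH(300°) gauche 4.9 → 16.9 kJ/mol.
E(B) − E(A) = 15.5 − 16.9 = -1.4 kJ/mol.

-1.4 kJ/mol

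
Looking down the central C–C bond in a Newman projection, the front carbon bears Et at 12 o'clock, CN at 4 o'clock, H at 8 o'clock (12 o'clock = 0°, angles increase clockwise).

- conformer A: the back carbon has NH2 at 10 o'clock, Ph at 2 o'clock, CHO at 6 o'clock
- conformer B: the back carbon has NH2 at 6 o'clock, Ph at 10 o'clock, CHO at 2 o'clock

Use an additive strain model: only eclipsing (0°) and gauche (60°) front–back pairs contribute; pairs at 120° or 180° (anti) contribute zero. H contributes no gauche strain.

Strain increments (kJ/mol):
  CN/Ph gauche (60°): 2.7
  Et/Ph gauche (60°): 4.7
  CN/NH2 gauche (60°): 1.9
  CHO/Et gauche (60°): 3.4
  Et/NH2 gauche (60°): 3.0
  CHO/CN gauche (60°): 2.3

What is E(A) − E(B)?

+0.4 kJ/mol

A (staggered): Et(0°)/NH2(300°) gauche 3.0; Et(0°)/Ph(60°) gauche 4.7; CN(120°)/Ph(60°) gauche 2.7; CN(120°)/CHO(180°) gauche 2.3 → 12.7 kJ/mol.
B (staggered): Et(0°)/Ph(300°) gauche 4.7; Et(0°)/CHO(60°) gauche 3.4; CN(120°)/NH2(180°) gauche 1.9; CN(120°)/CHO(60°) gauche 2.3 → 12.3 kJ/mol.
E(A) − E(B) = 12.7 − 12.3 = +0.4 kJ/mol.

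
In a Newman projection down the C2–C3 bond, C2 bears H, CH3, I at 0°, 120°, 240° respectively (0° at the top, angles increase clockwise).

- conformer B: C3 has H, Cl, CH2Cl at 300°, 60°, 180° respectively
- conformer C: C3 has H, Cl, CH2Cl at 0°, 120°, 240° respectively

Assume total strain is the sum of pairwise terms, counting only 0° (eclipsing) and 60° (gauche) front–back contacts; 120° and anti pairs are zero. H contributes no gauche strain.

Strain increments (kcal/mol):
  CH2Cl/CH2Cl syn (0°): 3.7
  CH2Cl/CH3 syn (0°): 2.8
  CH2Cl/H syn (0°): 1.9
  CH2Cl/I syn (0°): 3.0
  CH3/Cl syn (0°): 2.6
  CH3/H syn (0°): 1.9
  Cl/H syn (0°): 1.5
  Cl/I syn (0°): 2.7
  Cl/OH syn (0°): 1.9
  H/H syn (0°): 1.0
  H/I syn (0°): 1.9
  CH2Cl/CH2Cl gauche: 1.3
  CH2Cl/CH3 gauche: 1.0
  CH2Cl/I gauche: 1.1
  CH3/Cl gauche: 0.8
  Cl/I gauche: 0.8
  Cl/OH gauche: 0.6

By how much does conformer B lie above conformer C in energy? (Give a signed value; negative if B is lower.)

B is staggered. CH3 at 120° is gauche with Cl at 60° (0.8); CH3 at 120° is gauche with CH2Cl at 180° (1.0); I at 240° is gauche with CH2Cl at 180° (1.1). Total 2.9 kcal/mol.
C is eclipsed. H at 0° is eclipsed with H at 0° (1.0); CH3 at 120° is eclipsed with Cl at 120° (2.6); I at 240° is eclipsed with CH2Cl at 240° (3.0). Total 6.6 kcal/mol.
E(B) − E(C) = 2.9 − 6.6 = -3.7 kcal/mol.

-3.7 kcal/mol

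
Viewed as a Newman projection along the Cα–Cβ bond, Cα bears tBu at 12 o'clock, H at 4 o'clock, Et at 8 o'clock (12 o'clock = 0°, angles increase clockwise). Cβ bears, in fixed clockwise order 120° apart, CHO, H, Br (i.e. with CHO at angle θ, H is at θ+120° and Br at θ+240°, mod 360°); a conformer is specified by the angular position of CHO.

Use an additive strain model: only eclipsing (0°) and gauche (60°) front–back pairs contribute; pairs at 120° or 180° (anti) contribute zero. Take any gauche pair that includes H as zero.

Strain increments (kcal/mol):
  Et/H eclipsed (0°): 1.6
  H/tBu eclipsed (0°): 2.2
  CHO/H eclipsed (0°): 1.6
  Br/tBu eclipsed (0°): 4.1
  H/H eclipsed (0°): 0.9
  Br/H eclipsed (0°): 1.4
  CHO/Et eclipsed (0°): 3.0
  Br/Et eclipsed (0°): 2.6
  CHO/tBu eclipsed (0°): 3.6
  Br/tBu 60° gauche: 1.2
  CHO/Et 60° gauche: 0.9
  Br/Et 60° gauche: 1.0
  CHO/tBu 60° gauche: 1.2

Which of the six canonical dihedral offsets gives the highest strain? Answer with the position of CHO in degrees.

CHO at 0° (eclipsed): tBu–CHO eclipsed, H–H eclipsed, Et–Br eclipsed; 3.6 + 0.9 + 2.6 = 7.1 kcal/mol.
CHO at 60° (staggered): tBu–CHO gauche, tBu–Br gauche, Et–Br gauche; 1.2 + 1.2 + 1.0 = 3.4 kcal/mol.
CHO at 120° (eclipsed): tBu–Br eclipsed, H–CHO eclipsed, Et–H eclipsed; 4.1 + 1.6 + 1.6 = 7.3 kcal/mol.
CHO at 180° (staggered): tBu–Br gauche, Et–CHO gauche; 1.2 + 0.9 = 2.1 kcal/mol.
CHO at 240° (eclipsed): tBu–H eclipsed, H–Br eclipsed, Et–CHO eclipsed; 2.2 + 1.4 + 3.0 = 6.6 kcal/mol.
CHO at 300° (staggered): tBu–CHO gauche, Et–CHO gauche, Et–Br gauche; 1.2 + 0.9 + 1.0 = 3.1 kcal/mol.
The maximum (7.3 kcal/mol) occurs with CHO at 120°.

120°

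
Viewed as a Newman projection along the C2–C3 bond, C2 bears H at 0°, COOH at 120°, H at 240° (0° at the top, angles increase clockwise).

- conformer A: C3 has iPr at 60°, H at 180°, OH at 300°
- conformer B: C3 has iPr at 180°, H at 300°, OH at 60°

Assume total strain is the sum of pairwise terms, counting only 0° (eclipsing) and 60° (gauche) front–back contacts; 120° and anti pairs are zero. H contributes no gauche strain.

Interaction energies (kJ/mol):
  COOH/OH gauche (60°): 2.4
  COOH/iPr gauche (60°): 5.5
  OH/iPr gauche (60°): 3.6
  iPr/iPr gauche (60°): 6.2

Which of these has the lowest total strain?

A (staggered): COOH(120°)/iPr(60°) gauche 5.5 → 5.5 kJ/mol.
B (staggered): COOH(120°)/iPr(180°) gauche 5.5; COOH(120°)/OH(60°) gauche 2.4 → 7.9 kJ/mol.
A has the lowest total (5.5 kJ/mol).

A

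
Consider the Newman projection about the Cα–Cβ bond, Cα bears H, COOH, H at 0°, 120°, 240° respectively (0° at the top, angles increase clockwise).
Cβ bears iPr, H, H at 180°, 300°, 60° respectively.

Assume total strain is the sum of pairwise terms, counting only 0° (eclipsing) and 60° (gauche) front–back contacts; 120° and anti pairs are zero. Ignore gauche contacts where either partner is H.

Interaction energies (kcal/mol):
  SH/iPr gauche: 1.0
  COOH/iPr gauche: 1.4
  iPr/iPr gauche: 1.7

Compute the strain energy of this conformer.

1.4 kcal/mol

This conformer (staggered): COOH(120°)/iPr(180°) gauche 1.4 → 1.4 kcal/mol.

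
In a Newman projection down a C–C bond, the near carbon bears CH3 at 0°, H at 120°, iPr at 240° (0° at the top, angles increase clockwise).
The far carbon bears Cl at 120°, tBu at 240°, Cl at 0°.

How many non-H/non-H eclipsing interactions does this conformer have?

Non-H eclipsing pairs: CH3(0°)/Cl(0°); iPr(240°)/tBu(240°) — 2 interactions.

2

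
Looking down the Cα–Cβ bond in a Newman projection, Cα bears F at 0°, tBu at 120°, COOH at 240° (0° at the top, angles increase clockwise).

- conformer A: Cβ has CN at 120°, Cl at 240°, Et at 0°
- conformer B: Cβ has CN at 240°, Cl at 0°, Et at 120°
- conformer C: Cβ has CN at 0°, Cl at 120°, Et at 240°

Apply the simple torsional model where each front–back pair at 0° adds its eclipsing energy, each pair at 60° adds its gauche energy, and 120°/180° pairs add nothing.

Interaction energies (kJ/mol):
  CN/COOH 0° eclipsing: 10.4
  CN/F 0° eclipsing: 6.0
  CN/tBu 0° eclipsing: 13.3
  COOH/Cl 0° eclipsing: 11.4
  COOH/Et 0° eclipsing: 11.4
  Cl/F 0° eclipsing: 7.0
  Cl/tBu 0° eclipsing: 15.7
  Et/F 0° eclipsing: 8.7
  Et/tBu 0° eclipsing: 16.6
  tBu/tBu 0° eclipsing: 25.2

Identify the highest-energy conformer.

A (eclipsed): F(0°)/Et(0°) eclipsed 8.7; tBu(120°)/CN(120°) eclipsed 13.3; COOH(240°)/Cl(240°) eclipsed 11.4 → 33.4 kJ/mol.
B (eclipsed): F(0°)/Cl(0°) eclipsed 7.0; tBu(120°)/Et(120°) eclipsed 16.6; COOH(240°)/CN(240°) eclipsed 10.4 → 34.0 kJ/mol.
C (eclipsed): F(0°)/CN(0°) eclipsed 6.0; tBu(120°)/Cl(120°) eclipsed 15.7; COOH(240°)/Et(240°) eclipsed 11.4 → 33.1 kJ/mol.
B has the highest total (34.0 kJ/mol).

B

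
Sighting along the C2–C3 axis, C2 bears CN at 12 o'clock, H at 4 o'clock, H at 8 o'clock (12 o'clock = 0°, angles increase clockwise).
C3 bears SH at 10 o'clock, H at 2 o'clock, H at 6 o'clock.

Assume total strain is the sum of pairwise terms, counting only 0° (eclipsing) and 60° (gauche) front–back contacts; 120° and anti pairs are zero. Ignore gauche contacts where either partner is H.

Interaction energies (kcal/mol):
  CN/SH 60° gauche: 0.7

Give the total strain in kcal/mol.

0.7 kcal/mol

This conformer (staggered): CN–SH gauche; 0.7 = 0.7 kcal/mol.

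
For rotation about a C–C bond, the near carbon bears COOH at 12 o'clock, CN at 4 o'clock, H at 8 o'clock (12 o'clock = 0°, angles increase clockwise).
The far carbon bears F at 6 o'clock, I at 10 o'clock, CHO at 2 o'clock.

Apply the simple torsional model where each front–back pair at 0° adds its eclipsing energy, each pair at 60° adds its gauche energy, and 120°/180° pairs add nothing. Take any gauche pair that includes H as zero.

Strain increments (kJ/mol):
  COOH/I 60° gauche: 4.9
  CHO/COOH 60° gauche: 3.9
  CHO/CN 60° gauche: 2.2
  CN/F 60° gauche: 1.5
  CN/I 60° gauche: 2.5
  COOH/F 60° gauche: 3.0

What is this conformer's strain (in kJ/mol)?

This conformer (staggered): COOH(0°)/I(300°) gauche 4.9; COOH(0°)/CHO(60°) gauche 3.9; CN(120°)/F(180°) gauche 1.5; CN(120°)/CHO(60°) gauche 2.2 → 12.5 kJ/mol.

12.5 kJ/mol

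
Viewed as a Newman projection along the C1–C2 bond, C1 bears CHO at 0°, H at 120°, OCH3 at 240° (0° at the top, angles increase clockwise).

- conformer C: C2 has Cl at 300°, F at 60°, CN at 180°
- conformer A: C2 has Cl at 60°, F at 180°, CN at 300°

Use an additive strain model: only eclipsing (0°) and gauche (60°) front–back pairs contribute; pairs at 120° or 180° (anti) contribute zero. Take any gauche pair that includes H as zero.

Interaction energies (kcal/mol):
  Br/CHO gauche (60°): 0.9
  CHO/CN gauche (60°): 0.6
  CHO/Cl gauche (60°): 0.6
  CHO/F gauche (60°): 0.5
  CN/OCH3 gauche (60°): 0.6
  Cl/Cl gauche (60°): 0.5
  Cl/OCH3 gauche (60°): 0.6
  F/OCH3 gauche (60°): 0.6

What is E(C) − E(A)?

C is staggered. CHO at 0° is gauche with Cl at 300° (0.6); CHO at 0° is gauche with F at 60° (0.5); OCH3 at 240° is gauche with Cl at 300° (0.6); OCH3 at 240° is gauche with CN at 180° (0.6). Total 2.3 kcal/mol.
A is staggered. CHO at 0° is gauche with Cl at 60° (0.6); CHO at 0° is gauche with CN at 300° (0.6); OCH3 at 240° is gauche with F at 180° (0.6); OCH3 at 240° is gauche with CN at 300° (0.6). Total 2.4 kcal/mol.
E(C) − E(A) = 2.3 − 2.4 = -0.1 kcal/mol.

-0.1 kcal/mol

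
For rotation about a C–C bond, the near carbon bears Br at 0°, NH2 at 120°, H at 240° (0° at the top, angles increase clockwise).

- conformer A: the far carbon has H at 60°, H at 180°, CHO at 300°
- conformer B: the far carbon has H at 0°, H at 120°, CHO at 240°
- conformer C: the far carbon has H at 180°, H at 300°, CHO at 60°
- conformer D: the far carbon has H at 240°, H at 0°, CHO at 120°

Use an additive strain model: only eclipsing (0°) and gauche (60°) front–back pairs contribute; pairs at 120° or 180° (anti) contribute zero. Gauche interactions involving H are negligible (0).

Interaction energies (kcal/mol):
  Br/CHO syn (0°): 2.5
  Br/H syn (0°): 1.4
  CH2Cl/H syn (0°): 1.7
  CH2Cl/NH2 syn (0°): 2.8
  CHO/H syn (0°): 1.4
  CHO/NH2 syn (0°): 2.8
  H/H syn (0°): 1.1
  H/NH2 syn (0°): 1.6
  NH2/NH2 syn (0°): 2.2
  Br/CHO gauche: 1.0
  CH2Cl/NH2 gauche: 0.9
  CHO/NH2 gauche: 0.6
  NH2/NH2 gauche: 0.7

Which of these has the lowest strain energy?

A

A (staggered): Br(0°)/CHO(300°) gauche 1.0 → 1.0 kcal/mol.
B (eclipsed): Br(0°)/H(0°) eclipsed 1.4; NH2(120°)/H(120°) eclipsed 1.6; H(240°)/CHO(240°) eclipsed 1.4 → 4.4 kcal/mol.
C (staggered): Br(0°)/CHO(60°) gauche 1.0; NH2(120°)/CHO(60°) gauche 0.6 → 1.6 kcal/mol.
D (eclipsed): Br(0°)/H(0°) eclipsed 1.4; NH2(120°)/CHO(120°) eclipsed 2.8; H(240°)/H(240°) eclipsed 1.1 → 5.3 kcal/mol.
A has the lowest total (1.0 kcal/mol).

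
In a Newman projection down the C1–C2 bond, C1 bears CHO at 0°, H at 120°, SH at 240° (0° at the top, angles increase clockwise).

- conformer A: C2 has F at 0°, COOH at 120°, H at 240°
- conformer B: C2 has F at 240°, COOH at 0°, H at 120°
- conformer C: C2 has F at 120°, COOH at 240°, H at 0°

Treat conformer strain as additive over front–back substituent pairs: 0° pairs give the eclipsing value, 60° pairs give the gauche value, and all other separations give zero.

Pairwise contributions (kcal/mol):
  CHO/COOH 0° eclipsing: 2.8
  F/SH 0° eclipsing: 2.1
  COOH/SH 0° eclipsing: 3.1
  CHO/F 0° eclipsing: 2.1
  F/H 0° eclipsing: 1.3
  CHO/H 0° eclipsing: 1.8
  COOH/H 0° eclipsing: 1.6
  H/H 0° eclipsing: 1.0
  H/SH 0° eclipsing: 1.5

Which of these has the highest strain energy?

C

A is eclipsed. CHO at 0° is eclipsed with F at 0° (2.1); H at 120° is eclipsed with COOH at 120° (1.6); SH at 240° is eclipsed with H at 240° (1.5). Total 5.2 kcal/mol.
B is eclipsed. CHO at 0° is eclipsed with COOH at 0° (2.8); H at 120° is eclipsed with H at 120° (1.0); SH at 240° is eclipsed with F at 240° (2.1). Total 5.9 kcal/mol.
C is eclipsed. CHO at 0° is eclipsed with H at 0° (1.8); H at 120° is eclipsed with F at 120° (1.3); SH at 240° is eclipsed with COOH at 240° (3.1). Total 6.2 kcal/mol.
C has the highest total (6.2 kcal/mol).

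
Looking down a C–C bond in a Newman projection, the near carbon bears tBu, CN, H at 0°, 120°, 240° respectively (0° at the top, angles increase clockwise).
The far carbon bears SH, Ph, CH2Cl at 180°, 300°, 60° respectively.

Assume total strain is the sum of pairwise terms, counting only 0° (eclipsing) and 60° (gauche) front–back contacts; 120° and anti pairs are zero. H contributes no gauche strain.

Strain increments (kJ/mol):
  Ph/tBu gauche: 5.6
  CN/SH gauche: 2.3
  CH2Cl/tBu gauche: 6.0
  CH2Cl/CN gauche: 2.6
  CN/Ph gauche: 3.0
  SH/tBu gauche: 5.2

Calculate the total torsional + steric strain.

This conformer (staggered): tBu(0°)/Ph(300°) gauche 5.6; tBu(0°)/CH2Cl(60°) gauche 6.0; CN(120°)/SH(180°) gauche 2.3; CN(120°)/CH2Cl(60°) gauche 2.6 → 16.5 kJ/mol.

16.5 kJ/mol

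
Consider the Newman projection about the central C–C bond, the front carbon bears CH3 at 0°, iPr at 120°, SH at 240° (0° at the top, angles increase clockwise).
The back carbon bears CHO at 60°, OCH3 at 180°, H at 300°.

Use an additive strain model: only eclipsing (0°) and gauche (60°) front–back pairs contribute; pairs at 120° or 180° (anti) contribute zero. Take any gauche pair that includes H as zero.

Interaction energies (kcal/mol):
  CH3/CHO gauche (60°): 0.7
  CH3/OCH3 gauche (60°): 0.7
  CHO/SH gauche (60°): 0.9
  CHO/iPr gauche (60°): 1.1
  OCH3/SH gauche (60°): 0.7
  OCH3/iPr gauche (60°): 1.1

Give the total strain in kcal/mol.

This conformer (staggered): CH3(0°)/CHO(60°) gauche 0.7; iPr(120°)/CHO(60°) gauche 1.1; iPr(120°)/OCH3(180°) gauche 1.1; SH(240°)/OCH3(180°) gauche 0.7 → 3.6 kcal/mol.

3.6 kcal/mol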